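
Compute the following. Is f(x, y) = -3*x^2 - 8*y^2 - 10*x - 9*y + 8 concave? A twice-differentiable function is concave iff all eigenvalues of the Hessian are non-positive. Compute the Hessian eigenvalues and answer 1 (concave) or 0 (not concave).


The Hessian of f(x,y) = -3*x^2 - 8*y^2 - 10*x - 9*y + 8 is:
H = [[-6, 0], [0, -16]]
Trace = -6 - 16 = -22
Determinant = -6*-16 - (0)^2 = 96
Discriminant = (-22)^2 - 4*96 = 100.0
Eigenvalues: lambda_1 = -16.0, lambda_2 = -6.0
The function is concave.

1


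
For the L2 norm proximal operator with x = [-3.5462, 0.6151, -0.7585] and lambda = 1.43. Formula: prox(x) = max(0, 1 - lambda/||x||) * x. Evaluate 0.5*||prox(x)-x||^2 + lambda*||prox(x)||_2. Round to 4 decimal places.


Step 1: Compute ||x||.
||x|| = 3.6782
Step 2: Compute scaling factor.
scale = max(0, 1 - 1.43/3.6782) = 0.6112
Step 3: prox(x) = [-2.1675, 0.376, -0.4636]
||prox(x)|| = 2.2482
Step 4: Proximal objective.
0.5*||prox-x||^2 = 1.0225
lambda*||prox|| = 3.2149
Total = 4.2374


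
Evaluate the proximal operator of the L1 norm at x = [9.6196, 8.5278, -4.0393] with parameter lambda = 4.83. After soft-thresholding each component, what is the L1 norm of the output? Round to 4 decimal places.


Soft-thresholding with lambda = 4.83:
prox(9.6196) = sign(9.6196)*max(|9.6196| - 4.83, 0) = 4.7896
prox(8.5278) = sign(8.5278)*max(|8.5278| - 4.83, 0) = 3.6978
prox(-4.0393) = sign(-4.0393)*max(|-4.0393| - 4.83, 0) = 0.0
prox(x) = [4.7896, 3.6978, 0.0]
||prox(x)||_1 = 4.7896 + 3.6978 + 0.0 = 8.4874


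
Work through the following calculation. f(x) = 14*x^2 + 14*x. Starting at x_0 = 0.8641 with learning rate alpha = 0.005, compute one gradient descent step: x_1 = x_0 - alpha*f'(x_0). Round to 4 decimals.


We compute the gradient at x_0 and apply the update.
f'(x) = 28*x + 14
f'(0.8641) = 28*0.8641 + 14 = 38.1948
x_1 = 0.8641 - 0.005*38.1948 = 0.6731


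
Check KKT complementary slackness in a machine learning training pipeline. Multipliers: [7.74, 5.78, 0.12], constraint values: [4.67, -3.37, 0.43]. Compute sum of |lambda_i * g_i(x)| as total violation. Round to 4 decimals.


KKT complementary slackness check:
lambda_1 * g_1 = 7.74 * 4.67 = 36.1458
lambda_2 * g_2 = 5.78 * -3.37 = -19.4786
lambda_3 * g_3 = 0.12 * 0.43 = 0.0516
Total violation = 36.1458 + 19.4786 + 0.0516 = 55.676


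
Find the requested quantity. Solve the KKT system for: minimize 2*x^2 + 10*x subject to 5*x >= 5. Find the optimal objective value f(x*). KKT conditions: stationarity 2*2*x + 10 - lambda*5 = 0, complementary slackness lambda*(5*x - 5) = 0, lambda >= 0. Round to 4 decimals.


Step 1: Try lambda = 0 (constraint inactive).
x_unc = -10/(2*2) = -2.5
Check: 5*-2.5 = -12.5 < 5 -- violated!
Step 2: Constraint must be active: 5*x = 5
x* = 5/5 = 1.0
lambda = (2*2*1.0 + 10)/5 = 2.8
Step 3: Compute optimal value.
f(x*) = 2*1.0^2 + 10*1.0 = 12.0


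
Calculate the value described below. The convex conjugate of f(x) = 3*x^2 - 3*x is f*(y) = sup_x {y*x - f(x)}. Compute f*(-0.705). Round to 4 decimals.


f*(y) = sup_x {y*x - a*x^2 - b*x} = sup_x {(y-b)*x - a*x^2}
FOC: (y - b) - 2a*x = 0 => x* = (y - b)/(2a)
x* = (-0.705 + 3)/(2*3) = 0.3825
f*(-0.705) = (y-b)^2/(4a) = (-0.705 + 3)^2/(4*3)
= 5.267/12 = 0.4389


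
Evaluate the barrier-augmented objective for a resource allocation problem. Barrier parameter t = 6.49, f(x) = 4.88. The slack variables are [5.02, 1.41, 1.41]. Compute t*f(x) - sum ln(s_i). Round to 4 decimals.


Step 1: Compute log-barrier.
ln values: [1.6134, 0.3436, 0.3436]
phi = -(1.6134 + 0.3436 + 0.3436) = -2.3006
Step 2: Compute augmented objective.
t*f(x) = 6.49*4.88 = 31.6712
Total = 31.6712 - 2.3006 = 29.3706


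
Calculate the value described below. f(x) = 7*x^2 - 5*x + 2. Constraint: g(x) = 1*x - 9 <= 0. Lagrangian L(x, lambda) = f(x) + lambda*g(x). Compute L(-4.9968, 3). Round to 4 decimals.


Step 1: Evaluate f(x).
f(-4.9968) = 7*(-4.9968)^2 - 5*(-4.9968) + 2 = 201.7601
Step 2: Evaluate g(x).
g(-4.9968) = 1*-4.9968 - 9 = -13.9968
Step 3: Compute Lagrangian.
L = 201.7601 + 3*-13.9968 = 159.7697


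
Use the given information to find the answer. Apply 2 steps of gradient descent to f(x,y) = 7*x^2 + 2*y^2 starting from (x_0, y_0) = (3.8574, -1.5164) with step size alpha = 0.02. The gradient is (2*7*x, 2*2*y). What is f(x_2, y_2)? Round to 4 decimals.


Gradient descent on f(x,y) = 7*x^2 + 2*y^2.
Starting point: (3.8574, -1.5164), alpha = 0.02
Step 1: grad_x = 2*7*3.8574 = 54.0036, grad_y = 2*2*-1.5164 = -6.0656
  x_1 = 3.8574 - 0.02*54.0036 = 2.7773
  y_1 = -1.5164 - 0.02*-6.0656 = -1.3951
Step 2: grad_x = 2*7*2.7773 = 38.8826, grad_y = 2*2*-1.3951 = -5.5804
  x_2 = 2.7773 - 0.02*38.8826 = 1.9997
  y_2 = -1.3951 - 0.02*-5.5804 = -1.2835
f(1.9997, -1.2835) = 7*1.9997^2 + 2*(-1.2835)^2 = 31.2856


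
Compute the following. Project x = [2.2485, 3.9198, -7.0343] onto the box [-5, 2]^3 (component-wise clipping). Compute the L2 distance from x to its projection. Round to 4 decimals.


Project each component onto [-5, 2].
clip(2.2485) = 2.0, clip(3.9198) = 2.0, clip(-7.0343) = -5.0
Projection = [2.0, 2.0, -5.0]
Squared diffs: [0.0618, 3.6856, 4.1384]
Distance = sqrt(7.8858) = 2.8082


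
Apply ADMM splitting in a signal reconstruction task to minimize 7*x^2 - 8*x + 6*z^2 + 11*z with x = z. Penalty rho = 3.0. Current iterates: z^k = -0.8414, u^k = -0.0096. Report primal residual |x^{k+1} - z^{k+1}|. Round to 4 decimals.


ADMM iteration with rho = 3.0, z^k = -0.8414, u^k = -0.0096
Step 1: x-update.
Minimize 7*x^2 - 8*x + (3.0/2)*(x + 0.8414 - 0.0096)^2
FOC: (2*7 + 3.0)*x = 8 + 3.0*(-0.8414 + 0.0096)
x^{k+1} = 0.3238
Step 2: z-update.
Minimize 6*z^2 + 11*z + (3.0/2)*(0.3238 - z - 0.0096)^2
FOC: (2*6 + 3.0)*z = -11 + 3.0*(0.3238 - 0.0096)
z^{k+1} = -0.6705
Step 3: u-update.
u^{k+1} = -0.0096 + 0.3238 + 0.6705 = 0.9847
Step 4: Primal residual = |0.3238 + 0.6705| = 0.9943


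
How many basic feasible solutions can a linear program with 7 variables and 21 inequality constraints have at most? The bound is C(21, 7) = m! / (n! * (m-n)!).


Each vertex corresponds to some choice of n active constraints out of m, so the number of vertices is at most C(m, n) = m! / (n!(m-n)!).
m = 21, n = 7
Numerator: 21 * 20 * 19 * 18 * 17 * 16 * 15
Denominator: 7! = 5040
C(21, 7) = 116280


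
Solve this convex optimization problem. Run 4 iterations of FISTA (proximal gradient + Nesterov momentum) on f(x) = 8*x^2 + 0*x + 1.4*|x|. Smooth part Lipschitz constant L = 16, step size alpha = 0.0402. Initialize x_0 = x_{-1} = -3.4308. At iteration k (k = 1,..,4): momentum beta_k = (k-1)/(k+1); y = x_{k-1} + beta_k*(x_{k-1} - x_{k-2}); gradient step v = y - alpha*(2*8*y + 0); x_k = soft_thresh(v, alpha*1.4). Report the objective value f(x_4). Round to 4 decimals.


FISTA on f(x) = 8*x^2 + 0*x + 1.4*|x|
L = 16, alpha = 0.0402
Iteration 1: beta = 0.0, y = -3.4308 + 0.0*(-3.4308 + 3.4308) = -3.4308
  grad(y) = -54.8928, v = y - alpha*grad = -1.2241
  prox(v) = soft_thresh(-1.2241, 0.0563) = -1.1678
Iteration 2: beta = 0.3333, y = -1.1678 + 0.3333*(-1.1678 + 3.4308) = -0.4135
  grad(y) = -6.6161, v = y - alpha*grad = -0.1475
  prox(v) = soft_thresh(-0.1475, 0.0563) = -0.0913
Iteration 3: beta = 0.5, y = -0.0913 + 0.5*(-0.0913 + 1.1678) = 0.447
  grad(y) = 7.1524, v = y - alpha*grad = 0.1595
  prox(v) = soft_thresh(0.1595, 0.0563) = 0.1032
Iteration 4: beta = 0.6, y = 0.1032 + 0.6*(0.1032 + 0.0913) = 0.2199
  grad(y) = 3.5185, v = y - alpha*grad = 0.0785
  prox(v) = soft_thresh(0.0785, 0.0563) = 0.0222
f(x_4) = 8*0.0222^2 + 0*0.0222 + 1.4*|0.0222| = 0.035


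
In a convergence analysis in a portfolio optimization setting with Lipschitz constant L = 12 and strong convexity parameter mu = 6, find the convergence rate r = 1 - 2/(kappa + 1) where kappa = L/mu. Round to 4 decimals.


Step 1: Compute the condition number.
kappa = L/mu = 12/6 = 2.0
Step 2: Compute the convergence rate.
r = 1 - 2/(kappa + 1) = 1 - 2*mu/(L + mu) = (L - mu)/(L + mu) = 6/18 = 0.3333


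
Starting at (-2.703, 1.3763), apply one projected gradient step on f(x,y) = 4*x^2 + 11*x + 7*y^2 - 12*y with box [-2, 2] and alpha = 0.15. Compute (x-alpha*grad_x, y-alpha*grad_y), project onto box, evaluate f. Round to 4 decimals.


Step 1: Compute gradient at (-2.703, 1.3763).
grad_x = 2*4*-2.703 + 11 = -10.624
grad_y = 2*7*1.3763 - 12 = 7.2682
Step 2: Gradient step.
x_raw = -2.703 - 0.15*-10.624 = -1.1094
y_raw = 1.3763 - 0.15*7.2682 = 0.2861
Step 3: Project onto [-2, 2].
x_proj = clip(-1.1094) = -1.1094
y_proj = clip(0.2861) = 0.2861
Step 4: Evaluate f.
f(-1.1094, 0.2861) = -10.1403


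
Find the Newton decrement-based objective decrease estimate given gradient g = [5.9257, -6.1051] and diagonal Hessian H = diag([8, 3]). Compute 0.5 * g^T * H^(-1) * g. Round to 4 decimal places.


Step 1: H is diagonal, so H^(-1) * g = [0.7407, -2.035].
Step 2: g^T H^(-1) g = sum_i g_i^2 / H_ii
  = (5.9257)^2/8 + (-6.1051)^2/3
  = 4.3892 + 12.4241 = 16.8133
Step 3: Objective decrease = 0.5 * g^T H^(-1) g = 8.4067


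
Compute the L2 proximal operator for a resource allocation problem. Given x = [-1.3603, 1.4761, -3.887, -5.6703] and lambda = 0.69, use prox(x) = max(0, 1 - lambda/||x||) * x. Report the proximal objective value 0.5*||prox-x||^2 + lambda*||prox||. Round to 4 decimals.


Step 1: Compute ||x||.
||x|| = 7.1617
Step 2: Compute scaling factor.
scale = max(0, 1 - 0.69/7.1617) = 0.9037
Step 3: prox(x) = [-1.2292, 1.3339, -3.5125, -5.124]
||prox(x)|| = 6.4717
Step 4: Proximal objective.
0.5*||prox-x||^2 = 0.2381
lambda*||prox|| = 4.4655
Total = 4.7035


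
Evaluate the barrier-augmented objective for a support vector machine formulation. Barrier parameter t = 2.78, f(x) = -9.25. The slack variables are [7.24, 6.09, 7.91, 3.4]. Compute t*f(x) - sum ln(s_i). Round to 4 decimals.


Step 1: Compute log-barrier.
ln values: [1.9796, 1.8066, 2.0681, 1.2238]
phi = -(1.9796 + 1.8066 + 2.0681 + 1.2238) = -7.0782
Step 2: Compute augmented objective.
t*f(x) = 2.78*-9.25 = -25.715
Total = -25.715 - 7.0782 = -32.7932


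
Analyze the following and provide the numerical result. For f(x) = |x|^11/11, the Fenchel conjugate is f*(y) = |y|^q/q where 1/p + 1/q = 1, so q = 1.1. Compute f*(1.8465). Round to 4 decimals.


The conjugate exponent q satisfies 1/p + 1/q = 1.
p = 11, so q = 11/(11 - 1) = 1.1
|y|^q = 1.8465^1.1 = 1.9633
f*(1.8465) = 1.9633 / 1.1 = 1.7848


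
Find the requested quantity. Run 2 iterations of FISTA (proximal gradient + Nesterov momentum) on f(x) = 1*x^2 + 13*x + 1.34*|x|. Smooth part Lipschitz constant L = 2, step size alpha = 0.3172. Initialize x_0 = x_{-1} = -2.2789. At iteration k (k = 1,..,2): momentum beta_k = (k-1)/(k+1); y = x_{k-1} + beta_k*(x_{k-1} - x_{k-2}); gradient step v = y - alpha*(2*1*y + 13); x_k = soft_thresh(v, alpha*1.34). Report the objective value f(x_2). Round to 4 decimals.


FISTA on f(x) = 1*x^2 + 13*x + 1.34*|x|
L = 2, alpha = 0.3172
Iteration 1: beta = 0.0, y = -2.2789 + 0.0*(-2.2789 + 2.2789) = -2.2789
  grad(y) = 8.4422, v = y - alpha*grad = -4.9568
  prox(v) = soft_thresh(-4.9568, 0.425) = -4.5317
Iteration 2: beta = 0.3333, y = -4.5317 + 0.3333*(-4.5317 + 2.2789) = -5.2827
  grad(y) = 2.4347, v = y - alpha*grad = -6.0549
  prox(v) = soft_thresh(-6.0549, 0.425) = -5.6299
f(x_2) = 1*(-5.6299)^2 + 13*(-5.6299) + 1.34*|-5.6299| = -33.9489


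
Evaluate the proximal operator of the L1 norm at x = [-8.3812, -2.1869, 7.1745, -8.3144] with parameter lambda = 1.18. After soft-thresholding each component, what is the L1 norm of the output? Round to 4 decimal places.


Soft-thresholding with lambda = 1.18:
prox(-8.3812) = sign(-8.3812)*max(|-8.3812| - 1.18, 0) = -7.2012
prox(-2.1869) = sign(-2.1869)*max(|-2.1869| - 1.18, 0) = -1.0069
prox(7.1745) = sign(7.1745)*max(|7.1745| - 1.18, 0) = 5.9945
prox(-8.3144) = sign(-8.3144)*max(|-8.3144| - 1.18, 0) = -7.1344
prox(x) = [-7.2012, -1.0069, 5.9945, -7.1344]
||prox(x)||_1 = 7.2012 + 1.0069 + 5.9945 + 7.1344 = 21.337


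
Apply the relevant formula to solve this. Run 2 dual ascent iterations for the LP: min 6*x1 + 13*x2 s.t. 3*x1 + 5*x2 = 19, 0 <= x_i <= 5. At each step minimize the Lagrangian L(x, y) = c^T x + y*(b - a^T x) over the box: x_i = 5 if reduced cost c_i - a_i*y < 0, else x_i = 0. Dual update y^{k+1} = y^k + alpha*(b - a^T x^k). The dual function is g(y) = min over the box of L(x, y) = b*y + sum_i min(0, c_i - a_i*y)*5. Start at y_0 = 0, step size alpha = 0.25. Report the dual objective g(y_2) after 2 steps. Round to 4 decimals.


Dual ascent for LP: min 6*x1 + 13*x2, 3*x1 + 5*x2 = 19, 0 <= x_i <= 5
Step 1: y^k = 0.0, reduced costs: (6.0, 13.0)
  x^k = (0.0, 0.0), subgradient = b - a^T x = 19.0
  y^{k+1} = 0.0 + 0.25*19.0 = 4.75
Step 2: y^k = 4.75, reduced costs: (-8.25, -10.75)
  x^k = (5.0, 5.0), subgradient = b - a^T x = -21.0
  y^{k+1} = 4.75 + 0.25*-21.0 = -0.5
Dual objective at y_2 = -0.5: reduced costs (7.5, 15.5), box minimizer x = (0.0, 0.0)
g(y_2) = b*y + (c1 - a1*y)*x1 + (c2 - a2*y)*x2 = 19*(-0.5) + 7.5*0.0 + 15.5*0.0 = -9.5 + 0.0 + 0.0 = -9.5


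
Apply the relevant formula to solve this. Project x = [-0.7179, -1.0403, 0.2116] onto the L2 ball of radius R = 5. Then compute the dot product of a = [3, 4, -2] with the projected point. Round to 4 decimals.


Step 1: Compute ||x|| (intermediates to 6 decimals).
||x|| = sqrt((-0.7179)^2 + (-1.0403)^2 + 0.2116^2) = 1.281553
Step 2: Project.
Since ||x|| <= R, proj = x (no scaling needed).
proj(x) = [-0.7179, -1.0403, 0.2116]
Step 3: Dot product.
a^T * proj(x) = 3*(-0.7179) + 4*(-1.0403) - 2*0.2116 = -6.7381


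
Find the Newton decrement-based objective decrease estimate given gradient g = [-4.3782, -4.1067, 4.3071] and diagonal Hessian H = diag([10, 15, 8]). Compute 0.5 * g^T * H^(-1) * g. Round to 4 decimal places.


Step 1: H is diagonal, so H^(-1) * g = [-0.4378, -0.2738, 0.5384].
Step 2: g^T H^(-1) g = sum_i g_i^2 / H_ii
  = (-4.3782)^2/10 + (-4.1067)^2/15 + (4.3071)^2/8
  = 1.9169 + 1.1243 + 2.3189 = 5.3601
Step 3: Objective decrease = 0.5 * g^T H^(-1) g = 2.68


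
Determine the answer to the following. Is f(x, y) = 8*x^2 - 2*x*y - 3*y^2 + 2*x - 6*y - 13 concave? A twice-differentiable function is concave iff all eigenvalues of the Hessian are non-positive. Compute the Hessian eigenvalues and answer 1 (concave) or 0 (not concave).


The Hessian of f(x,y) = 8*x^2 - 2*x*y - 3*y^2 + 2*x - 6*y - 13 is:
H = [[16, -2], [-2, -6]]
Trace = 16 - 6 = 10
Determinant = 16*-6 - (-2)^2 = -100
Discriminant = (10)^2 - 4*-100 = 500.0
Eigenvalues: lambda_1 = -6.1803, lambda_2 = 16.1803
The function is not concave.

0


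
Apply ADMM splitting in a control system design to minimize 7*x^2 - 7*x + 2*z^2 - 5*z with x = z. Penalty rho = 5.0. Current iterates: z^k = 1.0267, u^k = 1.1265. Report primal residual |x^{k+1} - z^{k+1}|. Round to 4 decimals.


ADMM iteration with rho = 5.0, z^k = 1.0267, u^k = 1.1265
Step 1: x-update.
Minimize 7*x^2 - 7*x + (5.0/2)*(x - 1.0267 + 1.1265)^2
FOC: (2*7 + 5.0)*x = 7 + 5.0*(1.0267 - 1.1265)
x^{k+1} = 0.3422
Step 2: z-update.
Minimize 2*z^2 - 5*z + (5.0/2)*(0.3422 - z + 1.1265)^2
FOC: (2*2 + 5.0)*z = 5 + 5.0*(0.3422 + 1.1265)
z^{k+1} = 1.3715
Step 3: u-update.
u^{k+1} = 1.1265 + 0.3422 - 1.3715 = 0.0972
Step 4: Primal residual = |0.3422 - 1.3715| = 1.0293


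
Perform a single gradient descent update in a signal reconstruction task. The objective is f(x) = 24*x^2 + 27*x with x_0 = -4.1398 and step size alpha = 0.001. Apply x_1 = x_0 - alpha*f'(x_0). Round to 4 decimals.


We compute the gradient at x_0 and apply the update.
f'(x) = 48*x + 27
f'(-4.1398) = 48*-4.1398 + 27 = -171.7104
x_1 = -4.1398 - 0.001*-171.7104 = -3.9681


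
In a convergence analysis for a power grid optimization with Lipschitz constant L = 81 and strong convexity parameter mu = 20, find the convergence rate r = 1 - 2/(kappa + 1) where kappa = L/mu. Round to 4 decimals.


Step 1: Compute the condition number.
kappa = L/mu = 81/20 = 4.05
Step 2: Compute the convergence rate.
r = 1 - 2/(kappa + 1) = 1 - 2*mu/(L + mu) = (L - mu)/(L + mu) = 61/101 = 0.604


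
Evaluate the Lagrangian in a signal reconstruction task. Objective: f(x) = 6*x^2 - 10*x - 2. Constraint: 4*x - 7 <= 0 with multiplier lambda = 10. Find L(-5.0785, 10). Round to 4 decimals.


Step 1: Evaluate f(x).
f(-5.0785) = 6*(-5.0785)^2 - 10*(-5.0785) - 2 = 203.532
Step 2: Evaluate g(x).
g(-5.0785) = 4*-5.0785 - 7 = -27.314
Step 3: Compute Lagrangian.
L = 203.532 + 10*-27.314 = -69.608


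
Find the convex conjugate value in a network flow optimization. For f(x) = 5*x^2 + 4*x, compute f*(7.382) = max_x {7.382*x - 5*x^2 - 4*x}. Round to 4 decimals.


f*(y) = sup_x {y*x - a*x^2 - b*x} = sup_x {(y-b)*x - a*x^2}
FOC: (y - b) - 2a*x = 0 => x* = (y - b)/(2a)
x* = (7.382 - 4)/(2*5) = 0.3382
f*(7.382) = (y-b)^2/(4a) = (7.382 - 4)^2/(4*5)
= 11.4379/20 = 0.5719


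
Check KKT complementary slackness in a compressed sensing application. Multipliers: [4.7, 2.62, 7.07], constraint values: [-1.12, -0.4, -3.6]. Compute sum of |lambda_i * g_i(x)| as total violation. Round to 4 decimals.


KKT complementary slackness check:
lambda_1 * g_1 = 4.7 * -1.12 = -5.264
lambda_2 * g_2 = 2.62 * -0.4 = -1.048
lambda_3 * g_3 = 7.07 * -3.6 = -25.452
Total violation = 5.264 + 1.048 + 25.452 = 31.764


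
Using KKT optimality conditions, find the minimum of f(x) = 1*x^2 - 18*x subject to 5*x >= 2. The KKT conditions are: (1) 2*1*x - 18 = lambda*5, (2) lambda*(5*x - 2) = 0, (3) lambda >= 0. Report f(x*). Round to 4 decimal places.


Step 1: Try lambda = 0 (constraint inactive).
Stationarity: 2*1*x - 18 = 0
x* = 18/(2*1) = 9.0
Check constraint: 5*9.0 = 45.0 >= 2 -- satisfied.
Step 2: Compute optimal value.
f(x*) = 1*9.0^2 - 18*9.0 = -81.0


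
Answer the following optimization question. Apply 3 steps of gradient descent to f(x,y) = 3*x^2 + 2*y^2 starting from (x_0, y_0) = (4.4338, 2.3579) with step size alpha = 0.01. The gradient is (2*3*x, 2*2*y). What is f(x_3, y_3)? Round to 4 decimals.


Gradient descent on f(x,y) = 3*x^2 + 2*y^2.
Starting point: (4.4338, 2.3579), alpha = 0.01
Step 1: grad_x = 2*3*4.4338 = 26.6028, grad_y = 2*2*2.3579 = 9.4316
  x_1 = 4.4338 - 0.01*26.6028 = 4.1678
  y_1 = 2.3579 - 0.01*9.4316 = 2.2636
Step 2: grad_x = 2*3*4.1678 = 25.0066, grad_y = 2*2*2.2636 = 9.0543
  x_2 = 4.1678 - 0.01*25.0066 = 3.9177
  y_2 = 2.2636 - 0.01*9.0543 = 2.173
Step 3: grad_x = 2*3*3.9177 = 23.5062, grad_y = 2*2*2.173 = 8.6922
  x_3 = 3.9177 - 0.01*23.5062 = 3.6826
  y_3 = 2.173 - 0.01*8.6922 = 2.0861
f(3.6826, 2.0861) = 3*3.6826^2 + 2*2.0861^2 = 49.3894


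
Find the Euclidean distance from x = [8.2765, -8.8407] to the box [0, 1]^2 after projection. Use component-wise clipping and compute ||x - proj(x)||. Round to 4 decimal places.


Project each component onto [0, 1].
clip(8.2765) = 1.0, clip(-8.8407) = 0.0
Projection = [1.0, 0.0]
Squared diffs: [52.9475, 78.158]
Distance = sqrt(131.1055) = 11.4501


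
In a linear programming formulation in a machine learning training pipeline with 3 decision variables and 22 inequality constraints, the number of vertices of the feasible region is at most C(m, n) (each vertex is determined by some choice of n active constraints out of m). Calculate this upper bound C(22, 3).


Each vertex corresponds to some choice of n active constraints out of m, so the number of vertices is at most C(m, n) = m! / (n!(m-n)!).
m = 22, n = 3
Numerator: 22 * 21 * 20
Denominator: 3! = 6
C(22, 3) = 1540


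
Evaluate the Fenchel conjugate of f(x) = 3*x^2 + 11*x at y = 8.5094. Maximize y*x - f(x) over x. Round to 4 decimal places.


f*(y) = sup_x {y*x - a*x^2 - b*x} = sup_x {(y-b)*x - a*x^2}
FOC: (y - b) - 2a*x = 0 => x* = (y - b)/(2a)
x* = (8.5094 - 11)/(2*3) = -0.4151
f*(8.5094) = (y-b)^2/(4a) = (8.5094 - 11)^2/(4*3)
= 6.2031/12 = 0.5169


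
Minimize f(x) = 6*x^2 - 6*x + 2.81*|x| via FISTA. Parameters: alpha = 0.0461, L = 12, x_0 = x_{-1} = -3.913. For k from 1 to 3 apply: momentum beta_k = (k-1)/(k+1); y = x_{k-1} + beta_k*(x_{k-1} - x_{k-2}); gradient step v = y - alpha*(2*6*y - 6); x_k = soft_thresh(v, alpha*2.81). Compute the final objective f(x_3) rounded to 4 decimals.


FISTA on f(x) = 6*x^2 - 6*x + 2.81*|x|
L = 12, alpha = 0.0461
Iteration 1: beta = 0.0, y = -3.913 + 0.0*(-3.913 + 3.913) = -3.913
  grad(y) = -52.956, v = y - alpha*grad = -1.4717
  prox(v) = soft_thresh(-1.4717, 0.1295) = -1.3422
Iteration 2: beta = 0.3333, y = -1.3422 + 0.3333*(-1.3422 + 3.913) = -0.4852
  grad(y) = -11.823, v = y - alpha*grad = 0.0598
  prox(v) = soft_thresh(0.0598, 0.1295) = 0.0
Iteration 3: beta = 0.5, y = 0.0 + 0.5*(0.0 + 1.3422) = 0.6711
  grad(y) = 2.0531, v = y - alpha*grad = 0.5764
  prox(v) = soft_thresh(0.5764, 0.1295) = 0.4469
f(x_3) = 6*0.4469^2 - 6*0.4469 + 2.81*|0.4469| = -0.2273


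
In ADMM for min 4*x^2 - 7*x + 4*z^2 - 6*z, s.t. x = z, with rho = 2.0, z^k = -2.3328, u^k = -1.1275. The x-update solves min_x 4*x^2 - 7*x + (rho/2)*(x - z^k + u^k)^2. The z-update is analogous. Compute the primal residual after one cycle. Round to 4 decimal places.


ADMM iteration with rho = 2.0, z^k = -2.3328, u^k = -1.1275
Step 1: x-update.
Minimize 4*x^2 - 7*x + (2.0/2)*(x + 2.3328 - 1.1275)^2
FOC: (2*4 + 2.0)*x = 7 + 2.0*(-2.3328 + 1.1275)
x^{k+1} = 0.4589
Step 2: z-update.
Minimize 4*z^2 - 6*z + (2.0/2)*(0.4589 - z - 1.1275)^2
FOC: (2*4 + 2.0)*z = 6 + 2.0*(0.4589 - 1.1275)
z^{k+1} = 0.4663
Step 3: u-update.
u^{k+1} = -1.1275 + 0.4589 - 0.4663 = -1.1348
Step 4: Primal residual = |0.4589 - 0.4663| = 0.0073


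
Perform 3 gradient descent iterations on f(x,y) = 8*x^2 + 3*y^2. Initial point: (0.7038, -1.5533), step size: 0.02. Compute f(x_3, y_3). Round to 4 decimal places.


Gradient descent on f(x,y) = 8*x^2 + 3*y^2.
Starting point: (0.7038, -1.5533), alpha = 0.02
Step 1: grad_x = 2*8*0.7038 = 11.2608, grad_y = 2*3*-1.5533 = -9.3198
  x_1 = 0.7038 - 0.02*11.2608 = 0.4786
  y_1 = -1.5533 - 0.02*-9.3198 = -1.3669
Step 2: grad_x = 2*8*0.4786 = 7.6573, grad_y = 2*3*-1.3669 = -8.2014
  x_2 = 0.4786 - 0.02*7.6573 = 0.3254
  y_2 = -1.3669 - 0.02*-8.2014 = -1.2029
Step 3: grad_x = 2*8*0.3254 = 5.207, grad_y = 2*3*-1.2029 = -7.2173
  x_3 = 0.3254 - 0.02*5.207 = 0.2213
  y_3 = -1.2029 - 0.02*-7.2173 = -1.0585
f(0.2213, -1.0585) = 8*0.2213^2 + 3*(-1.0585)^2 = 3.7532


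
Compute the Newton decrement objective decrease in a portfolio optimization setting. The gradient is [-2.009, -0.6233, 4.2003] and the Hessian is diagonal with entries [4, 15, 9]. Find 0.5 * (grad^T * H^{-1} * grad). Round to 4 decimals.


Step 1: H is diagonal, so H^(-1) * g = [-0.5023, -0.0416, 0.4667].
Step 2: g^T H^(-1) g = sum_i g_i^2 / H_ii
  = (-2.009)^2/4 + (-0.6233)^2/15 + (4.2003)^2/9
  = 1.009 + 0.0259 + 1.9603 = 2.9952
Step 3: Objective decrease = 0.5 * g^T H^(-1) g = 1.4976


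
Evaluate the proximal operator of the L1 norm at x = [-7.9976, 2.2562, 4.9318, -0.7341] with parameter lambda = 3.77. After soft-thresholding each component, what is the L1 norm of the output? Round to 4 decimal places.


Soft-thresholding with lambda = 3.77:
prox(-7.9976) = sign(-7.9976)*max(|-7.9976| - 3.77, 0) = -4.2276
prox(2.2562) = sign(2.2562)*max(|2.2562| - 3.77, 0) = 0.0
prox(4.9318) = sign(4.9318)*max(|4.9318| - 3.77, 0) = 1.1618
prox(-0.7341) = sign(-0.7341)*max(|-0.7341| - 3.77, 0) = 0.0
prox(x) = [-4.2276, 0.0, 1.1618, 0.0]
||prox(x)||_1 = 4.2276 + 0.0 + 1.1618 + 0.0 = 5.3894


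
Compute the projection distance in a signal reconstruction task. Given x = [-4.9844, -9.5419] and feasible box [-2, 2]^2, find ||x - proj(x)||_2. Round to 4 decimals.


Project each component onto [-2, 2].
clip(-4.9844) = -2.0, clip(-9.5419) = -2.0
Projection = [-2.0, -2.0]
Squared diffs: [8.9066, 56.8803]
Distance = sqrt(65.7869) = 8.1109


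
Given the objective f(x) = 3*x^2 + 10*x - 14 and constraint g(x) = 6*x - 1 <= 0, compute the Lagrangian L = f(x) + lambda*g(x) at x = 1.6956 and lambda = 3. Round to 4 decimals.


Step 1: Evaluate f(x).
f(1.6956) = 3*1.6956^2 + 10*1.6956 - 14 = 11.5812
Step 2: Evaluate g(x).
g(1.6956) = 6*1.6956 - 1 = 9.1736
Step 3: Compute Lagrangian.
L = 11.5812 + 3*9.1736 = 39.102


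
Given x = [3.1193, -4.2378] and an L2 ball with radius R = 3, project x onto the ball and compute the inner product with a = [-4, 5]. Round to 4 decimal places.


Step 1: Compute ||x|| (intermediates to 6 decimals).
||x|| = sqrt(3.1193^2 + (-4.2378)^2) = 5.262032
Step 2: Project.
Since ||x|| > R, scale = R/||x|| = 3/5.262032 = 0.570122, proj(x) = scale * x
proj(x) = [1.778382, -2.416063]
Step 3: Dot product.
a^T * proj(x) = -4*1.778382 + 5*(-2.416063) = -19.1938


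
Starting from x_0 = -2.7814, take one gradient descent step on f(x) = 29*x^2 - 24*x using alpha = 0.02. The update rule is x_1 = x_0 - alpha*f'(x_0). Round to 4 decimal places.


We compute the gradient at x_0 and apply the update.
f'(x) = 58*x - 24
f'(-2.7814) = 58*-2.7814 - 24 = -185.3212
x_1 = -2.7814 - 0.02*-185.3212 = 0.925


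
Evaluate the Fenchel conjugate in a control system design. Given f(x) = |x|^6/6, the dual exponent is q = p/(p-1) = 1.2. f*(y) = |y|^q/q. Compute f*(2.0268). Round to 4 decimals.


The conjugate exponent q satisfies 1/p + 1/q = 1.
p = 6, so q = 6/(6 - 1) = 1.2
|y|^q = 2.0268^1.2 = 2.3344
f*(2.0268) = 2.3344 / 1.2 = 1.9453


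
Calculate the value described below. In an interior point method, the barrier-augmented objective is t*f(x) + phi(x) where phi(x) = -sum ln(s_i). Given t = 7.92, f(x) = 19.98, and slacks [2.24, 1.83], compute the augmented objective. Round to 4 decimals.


Step 1: Compute log-barrier.
ln values: [0.8065, 0.6043]
phi = -(0.8065 + 0.6043) = -1.4108
Step 2: Compute augmented objective.
t*f(x) = 7.92*19.98 = 158.2416
Total = 158.2416 - 1.4108 = 156.8308


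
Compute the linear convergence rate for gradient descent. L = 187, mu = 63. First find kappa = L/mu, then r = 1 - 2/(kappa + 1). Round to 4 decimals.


Step 1: Compute the condition number.
kappa = L/mu = 187/63 = 2.9683
Step 2: Compute the convergence rate.
r = 1 - 2/(kappa + 1) = 1 - 2*mu/(L + mu) = (L - mu)/(L + mu) = 124/250 = 0.496


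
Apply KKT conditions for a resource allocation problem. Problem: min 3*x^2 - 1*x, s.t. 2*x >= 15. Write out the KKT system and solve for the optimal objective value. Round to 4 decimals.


Step 1: Try lambda = 0 (constraint inactive).
x_unc = 1/(2*3) = 0.1667
Check: 2*0.1667 = 0.3334 < 15 -- violated!
Step 2: Constraint must be active: 2*x = 15
x* = 15/2 = 7.5
lambda = (2*3*7.5 - 1)/2 = 22.0
Step 3: Compute optimal value.
f(x*) = 3*7.5^2 - 1*7.5 = 161.25


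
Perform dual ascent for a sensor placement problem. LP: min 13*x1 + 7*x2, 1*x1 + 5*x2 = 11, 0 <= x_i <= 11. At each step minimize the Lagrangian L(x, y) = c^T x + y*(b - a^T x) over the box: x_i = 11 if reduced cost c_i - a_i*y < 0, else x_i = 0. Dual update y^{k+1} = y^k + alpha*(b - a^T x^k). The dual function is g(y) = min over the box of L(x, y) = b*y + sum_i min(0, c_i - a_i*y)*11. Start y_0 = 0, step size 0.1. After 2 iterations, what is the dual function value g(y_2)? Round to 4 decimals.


Dual ascent for LP: min 13*x1 + 7*x2, 1*x1 + 5*x2 = 11, 0 <= x_i <= 11
Step 1: y^k = 0.0, reduced costs: (13.0, 7.0)
  x^k = (0.0, 0.0), subgradient = b - a^T x = 11.0
  y^{k+1} = 0.0 + 0.1*11.0 = 1.1
Step 2: y^k = 1.1, reduced costs: (11.9, 1.5)
  x^k = (0.0, 0.0), subgradient = b - a^T x = 11.0
  y^{k+1} = 1.1 + 0.1*11.0 = 2.2
Dual objective at y_2 = 2.2: reduced costs (10.8, -4.0), box minimizer x = (0.0, 11.0)
g(y_2) = b*y + (c1 - a1*y)*x1 + (c2 - a2*y)*x2 = 11*2.2 + 10.8*0.0 + (-4.0)*11.0 = 24.2 + 0.0 - 44.0 = -19.8


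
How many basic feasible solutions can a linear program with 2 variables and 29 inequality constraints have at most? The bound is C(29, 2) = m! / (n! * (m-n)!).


Each vertex corresponds to some choice of n active constraints out of m, so the number of vertices is at most C(m, n) = m! / (n!(m-n)!).
m = 29, n = 2
Numerator: 29 * 28
Denominator: 2! = 2
C(29, 2) = 406


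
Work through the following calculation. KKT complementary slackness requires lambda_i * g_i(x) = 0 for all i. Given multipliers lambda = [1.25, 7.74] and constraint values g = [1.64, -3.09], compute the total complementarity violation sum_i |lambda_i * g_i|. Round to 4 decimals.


KKT complementary slackness check:
lambda_1 * g_1 = 1.25 * 1.64 = 2.05
lambda_2 * g_2 = 7.74 * -3.09 = -23.9166
Total violation = 2.05 + 23.9166 = 25.9666


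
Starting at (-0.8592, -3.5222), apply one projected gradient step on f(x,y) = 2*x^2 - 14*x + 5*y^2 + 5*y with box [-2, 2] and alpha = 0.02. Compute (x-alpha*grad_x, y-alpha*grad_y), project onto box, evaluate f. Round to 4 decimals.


Step 1: Compute gradient at (-0.8592, -3.5222).
grad_x = 2*2*-0.8592 - 14 = -17.4368
grad_y = 2*5*-3.5222 + 5 = -30.222
Step 2: Gradient step.
x_raw = -0.8592 - 0.02*-17.4368 = -0.5105
y_raw = -3.5222 - 0.02*-30.222 = -2.9178
Step 3: Project onto [-2, 2].
x_proj = clip(-0.5105) = -0.5105
y_proj = clip(-2.9178) = -2.0
Step 4: Evaluate f.
f(-0.5105, -2.0) = 17.6676


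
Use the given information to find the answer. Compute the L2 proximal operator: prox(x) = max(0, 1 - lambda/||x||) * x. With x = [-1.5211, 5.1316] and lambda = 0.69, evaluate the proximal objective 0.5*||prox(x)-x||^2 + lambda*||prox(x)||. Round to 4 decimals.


Step 1: Compute ||x||.
||x|| = 5.3523
Step 2: Compute scaling factor.
scale = max(0, 1 - 0.69/5.3523) = 0.8711
Step 3: prox(x) = [-1.325, 4.4701]
||prox(x)|| = 4.6623
Step 4: Proximal objective.
0.5*||prox-x||^2 = 0.2381
lambda*||prox|| = 3.217
Total = 3.455


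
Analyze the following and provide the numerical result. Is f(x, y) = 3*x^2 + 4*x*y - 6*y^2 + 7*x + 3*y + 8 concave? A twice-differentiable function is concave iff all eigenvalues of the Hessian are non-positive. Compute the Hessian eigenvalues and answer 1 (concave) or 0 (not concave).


The Hessian of f(x,y) = 3*x^2 + 4*x*y - 6*y^2 + 7*x + 3*y + 8 is:
H = [[6, 4], [4, -12]]
Trace = 6 - 12 = -6
Determinant = 6*-12 - (4)^2 = -88
Discriminant = (-6)^2 - 4*-88 = 388.0
Eigenvalues: lambda_1 = -12.8489, lambda_2 = 6.8489
The function is not concave.

0


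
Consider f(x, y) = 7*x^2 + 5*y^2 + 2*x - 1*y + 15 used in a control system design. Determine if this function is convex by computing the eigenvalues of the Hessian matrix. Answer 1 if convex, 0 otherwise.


The Hessian of f(x,y) = 7*x^2 + 5*y^2 + 2*x - 1*y + 15 is:
H = [[14, 0], [0, 10]]
Trace = 14 + 10 = 24
Determinant = 14*10 - (0)^2 = 140
Discriminant = (24)^2 - 4*140 = 16.0
Eigenvalues: lambda_1 = 10.0, lambda_2 = 14.0
The function is convex.

1


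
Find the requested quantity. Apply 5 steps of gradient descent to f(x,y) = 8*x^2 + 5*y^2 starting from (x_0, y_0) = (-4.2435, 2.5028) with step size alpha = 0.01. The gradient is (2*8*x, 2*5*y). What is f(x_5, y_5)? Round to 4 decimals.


Gradient descent on f(x,y) = 8*x^2 + 5*y^2.
Starting point: (-4.2435, 2.5028), alpha = 0.01
Step 1: grad_x = 2*8*-4.2435 = -67.896, grad_y = 2*5*2.5028 = 25.028
  x_1 = -4.2435 - 0.01*-67.896 = -3.5645
  y_1 = 2.5028 - 0.01*25.028 = 2.2525
Step 2: grad_x = 2*8*-3.5645 = -57.0326, grad_y = 2*5*2.2525 = 22.5252
  x_2 = -3.5645 - 0.01*-57.0326 = -2.9942
  y_2 = 2.2525 - 0.01*22.5252 = 2.0273
Step 3: grad_x = 2*8*-2.9942 = -47.9074, grad_y = 2*5*2.0273 = 20.2727
  x_3 = -2.9942 - 0.01*-47.9074 = -2.5151
  y_3 = 2.0273 - 0.01*20.2727 = 1.8245
Step 4: grad_x = 2*8*-2.5151 = -40.2422, grad_y = 2*5*1.8245 = 18.2454
  x_4 = -2.5151 - 0.01*-40.2422 = -2.1127
  y_4 = 1.8245 - 0.01*18.2454 = 1.6421
Step 5: grad_x = 2*8*-2.1127 = -33.8035, grad_y = 2*5*1.6421 = 16.4209
  x_5 = -2.1127 - 0.01*-33.8035 = -1.7747
  y_5 = 1.6421 - 0.01*16.4209 = 1.4779
f(-1.7747, 1.4779) = 8*(-1.7747)^2 + 5*1.4779^2 = 36.1166


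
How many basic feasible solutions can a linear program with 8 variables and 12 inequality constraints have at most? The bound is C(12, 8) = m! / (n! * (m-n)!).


Each vertex corresponds to some choice of n active constraints out of m, so the number of vertices is at most C(m, n) = m! / (n!(m-n)!).
m = 12, n = 8
Numerator: 12 * 11 * 10 * 9 * 8 * 7 * 6 * 5
Denominator: 8! = 40320
C(12, 8) = 495


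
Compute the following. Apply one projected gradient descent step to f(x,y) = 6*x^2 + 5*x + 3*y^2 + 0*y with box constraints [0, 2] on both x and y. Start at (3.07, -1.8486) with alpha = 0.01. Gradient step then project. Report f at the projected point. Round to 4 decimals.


Step 1: Compute gradient at (3.07, -1.8486).
grad_x = 2*6*3.07 + 5 = 41.84
grad_y = 2*3*-1.8486 + 0 = -11.0916
Step 2: Gradient step.
x_raw = 3.07 - 0.01*41.84 = 2.6516
y_raw = -1.8486 - 0.01*-11.0916 = -1.7377
Step 3: Project onto [0, 2].
x_proj = clip(2.6516) = 2.0
y_proj = clip(-1.7377) = 0.0
Step 4: Evaluate f.
f(2.0, 0.0) = 34.0


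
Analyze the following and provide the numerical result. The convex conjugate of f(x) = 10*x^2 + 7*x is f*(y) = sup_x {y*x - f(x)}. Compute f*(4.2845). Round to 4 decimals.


f*(y) = sup_x {y*x - a*x^2 - b*x} = sup_x {(y-b)*x - a*x^2}
FOC: (y - b) - 2a*x = 0 => x* = (y - b)/(2a)
x* = (4.2845 - 7)/(2*10) = -0.1358
f*(4.2845) = (y-b)^2/(4a) = (4.2845 - 7)^2/(4*10)
= 7.3739/40 = 0.1843


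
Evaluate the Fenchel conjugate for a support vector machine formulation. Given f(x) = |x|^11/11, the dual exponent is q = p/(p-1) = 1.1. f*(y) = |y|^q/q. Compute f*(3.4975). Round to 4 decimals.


The conjugate exponent q satisfies 1/p + 1/q = 1.
p = 11, so q = 11/(11 - 1) = 1.1
|y|^q = 3.4975^1.1 = 3.964
f*(3.4975) = 3.964 / 1.1 = 3.6036


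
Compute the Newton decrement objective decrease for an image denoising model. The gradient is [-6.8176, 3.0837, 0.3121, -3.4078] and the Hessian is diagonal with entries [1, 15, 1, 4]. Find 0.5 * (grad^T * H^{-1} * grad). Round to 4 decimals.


Step 1: H is diagonal, so H^(-1) * g = [-6.8176, 0.2056, 0.3121, -0.852].
Step 2: g^T H^(-1) g = sum_i g_i^2 / H_ii
  = (-6.8176)^2/1 + (3.0837)^2/15 + (0.3121)^2/1 + (-3.4078)^2/4
  = 46.4797 + 0.6339 + 0.0974 + 2.9033 = 50.1143
Step 3: Objective decrease = 0.5 * g^T H^(-1) g = 25.0571


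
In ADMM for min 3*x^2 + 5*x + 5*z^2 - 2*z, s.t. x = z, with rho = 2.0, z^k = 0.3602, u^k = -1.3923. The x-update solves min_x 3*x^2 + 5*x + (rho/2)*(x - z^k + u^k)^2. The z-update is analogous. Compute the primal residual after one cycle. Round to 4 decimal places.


ADMM iteration with rho = 2.0, z^k = 0.3602, u^k = -1.3923
Step 1: x-update.
Minimize 3*x^2 + 5*x + (2.0/2)*(x - 0.3602 - 1.3923)^2
FOC: (2*3 + 2.0)*x = -5 + 2.0*(0.3602 + 1.3923)
x^{k+1} = -0.1869
Step 2: z-update.
Minimize 5*z^2 - 2*z + (2.0/2)*(-0.1869 - z - 1.3923)^2
FOC: (2*5 + 2.0)*z = 2 + 2.0*(-0.1869 - 1.3923)
z^{k+1} = -0.0965
Step 3: u-update.
u^{k+1} = -1.3923 - 0.1869 + 0.0965 = -1.4826
Step 4: Primal residual = |-0.1869 + 0.0965| = 0.0903


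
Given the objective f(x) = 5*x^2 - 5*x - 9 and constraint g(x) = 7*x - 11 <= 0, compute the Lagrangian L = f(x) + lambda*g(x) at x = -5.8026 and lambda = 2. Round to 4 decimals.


Step 1: Evaluate f(x).
f(-5.8026) = 5*(-5.8026)^2 - 5*(-5.8026) - 9 = 188.3638
Step 2: Evaluate g(x).
g(-5.8026) = 7*-5.8026 - 11 = -51.6182
Step 3: Compute Lagrangian.
L = 188.3638 + 2*-51.6182 = 85.1274


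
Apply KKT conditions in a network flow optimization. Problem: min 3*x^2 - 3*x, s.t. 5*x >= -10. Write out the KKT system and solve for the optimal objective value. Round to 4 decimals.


Step 1: Try lambda = 0 (constraint inactive).
Stationarity: 2*3*x - 3 = 0
x* = 3/(2*3) = 0.5
Check constraint: 5*0.5 = 2.5 >= -10 -- satisfied.
Step 2: Compute optimal value.
f(x*) = 3*0.5^2 - 3*0.5 = -0.75


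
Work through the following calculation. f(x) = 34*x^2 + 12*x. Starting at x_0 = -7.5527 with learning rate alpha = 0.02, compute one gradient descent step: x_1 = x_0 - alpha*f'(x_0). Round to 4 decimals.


We compute the gradient at x_0 and apply the update.
f'(x) = 68*x + 12
f'(-7.5527) = 68*-7.5527 + 12 = -501.5836
x_1 = -7.5527 - 0.02*-501.5836 = 2.479


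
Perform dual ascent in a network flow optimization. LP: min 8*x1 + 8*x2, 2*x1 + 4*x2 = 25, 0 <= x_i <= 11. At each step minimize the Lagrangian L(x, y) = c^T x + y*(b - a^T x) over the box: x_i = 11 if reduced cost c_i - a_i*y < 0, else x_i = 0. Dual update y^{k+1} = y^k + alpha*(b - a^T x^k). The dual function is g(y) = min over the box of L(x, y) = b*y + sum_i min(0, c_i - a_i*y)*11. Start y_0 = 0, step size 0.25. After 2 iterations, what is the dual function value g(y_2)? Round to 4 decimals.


Dual ascent for LP: min 8*x1 + 8*x2, 2*x1 + 4*x2 = 25, 0 <= x_i <= 11
Step 1: y^k = 0.0, reduced costs: (8.0, 8.0)
  x^k = (0.0, 0.0), subgradient = b - a^T x = 25.0
  y^{k+1} = 0.0 + 0.25*25.0 = 6.25
Step 2: y^k = 6.25, reduced costs: (-4.5, -17.0)
  x^k = (11.0, 11.0), subgradient = b - a^T x = -41.0
  y^{k+1} = 6.25 + 0.25*-41.0 = -4.0
Dual objective at y_2 = -4.0: reduced costs (16.0, 24.0), box minimizer x = (0.0, 0.0)
g(y_2) = b*y + (c1 - a1*y)*x1 + (c2 - a2*y)*x2 = 25*(-4.0) + 16.0*0.0 + 24.0*0.0 = -100.0 + 0.0 + 0.0 = -100.0


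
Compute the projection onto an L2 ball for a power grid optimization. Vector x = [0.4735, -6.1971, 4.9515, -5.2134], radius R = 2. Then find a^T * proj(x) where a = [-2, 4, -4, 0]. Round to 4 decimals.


Step 1: Compute ||x|| (intermediates to 6 decimals).
||x|| = sqrt(0.4735^2 + (-6.1971)^2 + 4.9515^2 + (-5.2134)^2) = 9.503954
Step 2: Project.
Since ||x|| > R, scale = R/||x|| = 2/9.503954 = 0.210439, proj(x) = scale * x
proj(x) = [0.099643, -1.304112, 1.041989, -1.097103]
Step 3: Dot product.
a^T * proj(x) = -2*0.099643 + 4*(-1.304112) - 4*1.041989 + 0*(-1.097103) = -9.5837


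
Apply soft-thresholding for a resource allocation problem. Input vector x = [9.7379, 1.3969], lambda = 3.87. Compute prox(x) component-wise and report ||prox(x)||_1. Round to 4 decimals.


Soft-thresholding with lambda = 3.87:
prox(9.7379) = sign(9.7379)*max(|9.7379| - 3.87, 0) = 5.8679
prox(1.3969) = sign(1.3969)*max(|1.3969| - 3.87, 0) = 0.0
prox(x) = [5.8679, 0.0]
||prox(x)||_1 = 5.8679 + 0.0 = 5.8679


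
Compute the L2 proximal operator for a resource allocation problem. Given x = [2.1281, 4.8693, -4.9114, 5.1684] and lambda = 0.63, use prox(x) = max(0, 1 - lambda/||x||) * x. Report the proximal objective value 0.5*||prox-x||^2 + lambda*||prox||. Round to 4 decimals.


Step 1: Compute ||x||.
||x|| = 8.8923
Step 2: Compute scaling factor.
scale = max(0, 1 - 0.63/8.8923) = 0.9292
Step 3: prox(x) = [1.9773, 4.5243, -4.5634, 4.8022]
||prox(x)|| = 8.2623
Step 4: Proximal objective.
0.5*||prox-x||^2 = 0.1985
lambda*||prox|| = 5.2052
Total = 5.4037


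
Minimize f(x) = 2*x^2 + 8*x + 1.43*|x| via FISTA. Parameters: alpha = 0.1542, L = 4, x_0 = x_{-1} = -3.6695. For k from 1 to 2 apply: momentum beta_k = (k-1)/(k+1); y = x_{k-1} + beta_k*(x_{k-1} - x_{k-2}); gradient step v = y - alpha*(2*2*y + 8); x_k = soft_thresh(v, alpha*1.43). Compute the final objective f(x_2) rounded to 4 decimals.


FISTA on f(x) = 2*x^2 + 8*x + 1.43*|x|
L = 4, alpha = 0.1542
Iteration 1: beta = 0.0, y = -3.6695 + 0.0*(-3.6695 + 3.6695) = -3.6695
  grad(y) = -6.678, v = y - alpha*grad = -2.6398
  prox(v) = soft_thresh(-2.6398, 0.2205) = -2.4192
Iteration 2: beta = 0.3333, y = -2.4192 + 0.3333*(-2.4192 + 3.6695) = -2.0025
  grad(y) = -0.01, v = y - alpha*grad = -2.001
  prox(v) = soft_thresh(-2.001, 0.2205) = -1.7805
f(x_2) = 2*(-1.7805)^2 + 8*(-1.7805) + 1.43*|-1.7805| = -5.3576


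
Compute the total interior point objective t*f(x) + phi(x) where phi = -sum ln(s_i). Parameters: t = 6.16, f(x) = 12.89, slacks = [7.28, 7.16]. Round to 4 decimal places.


Step 1: Compute log-barrier.
ln values: [1.9851, 1.9685]
phi = -(1.9851 + 1.9685) = -3.9536
Step 2: Compute augmented objective.
t*f(x) = 6.16*12.89 = 79.4024
Total = 79.4024 - 3.9536 = 75.4488


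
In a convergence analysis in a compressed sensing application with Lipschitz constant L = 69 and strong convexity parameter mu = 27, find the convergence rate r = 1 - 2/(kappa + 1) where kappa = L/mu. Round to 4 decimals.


Step 1: Compute the condition number.
kappa = L/mu = 69/27 = 2.5556
Step 2: Compute the convergence rate.
r = 1 - 2/(kappa + 1) = 1 - 2*mu/(L + mu) = (L - mu)/(L + mu) = 42/96 = 0.4375


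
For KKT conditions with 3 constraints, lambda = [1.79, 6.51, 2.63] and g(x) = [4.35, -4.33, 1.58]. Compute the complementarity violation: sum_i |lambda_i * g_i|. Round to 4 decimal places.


KKT complementary slackness check:
lambda_1 * g_1 = 1.79 * 4.35 = 7.7865
lambda_2 * g_2 = 6.51 * -4.33 = -28.1883
lambda_3 * g_3 = 2.63 * 1.58 = 4.1554
Total violation = 7.7865 + 28.1883 + 4.1554 = 40.1302
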